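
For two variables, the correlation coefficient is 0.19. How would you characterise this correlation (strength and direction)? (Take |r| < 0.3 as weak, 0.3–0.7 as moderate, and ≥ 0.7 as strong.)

r = 0.19 > 0 so the relationship is positive.
|r| = 0.19, which falls in the weak range.

weak positive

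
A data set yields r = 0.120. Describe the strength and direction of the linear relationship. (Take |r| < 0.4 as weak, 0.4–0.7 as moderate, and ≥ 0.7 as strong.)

r = 0.120 > 0 so the relationship is positive.
|r| = 0.120, which falls in the weak range.

weak positive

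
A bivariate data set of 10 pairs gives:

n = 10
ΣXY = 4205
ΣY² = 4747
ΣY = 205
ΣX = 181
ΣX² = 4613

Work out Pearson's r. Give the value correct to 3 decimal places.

0.580

r = (nΣXY − ΣXΣY) / √[(nΣX² − (ΣX)²)(nΣY² − (ΣY)²)]
Numerator: 10×4205 − 181×205 = 4945
Denominator: √[(46130 − 32761)(47470 − 42025)] = √[13369 × 5445] = 8531.9520
r = 4945 / 8531.9520 ≈ 0.580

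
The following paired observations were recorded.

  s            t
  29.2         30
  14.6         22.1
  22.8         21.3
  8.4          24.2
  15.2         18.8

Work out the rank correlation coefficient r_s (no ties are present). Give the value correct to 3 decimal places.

Rank s: 5, 2, 4, 1, 3
Rank t: 5, 3, 2, 4, 1
d = rank(s) − rank(t): 0, -1, 2, -3, 2; Σd² = 18
ρ = 1 − 6Σd² / [n(n²−1)] = 1 − 6×18 / (5×24) = 1 − 108/120 ≈ 0.100

0.100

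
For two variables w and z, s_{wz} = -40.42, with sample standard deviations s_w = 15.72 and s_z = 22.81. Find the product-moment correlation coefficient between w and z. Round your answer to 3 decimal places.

r = Cov(w,z) / (s_w · s_z) = -40.42 / (15.72 × 22.81)
  = -40.42 / 358.5732 ≈ -0.113

-0.113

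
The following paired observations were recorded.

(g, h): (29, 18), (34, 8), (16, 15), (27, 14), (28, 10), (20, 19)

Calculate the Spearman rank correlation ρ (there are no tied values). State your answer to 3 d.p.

-0.543

Rank g: 5, 6, 1, 3, 4, 2
Rank h: 5, 1, 4, 3, 2, 6
d = rank(g) − rank(h): 0, 5, -3, 0, 2, -4; Σd² = 54
ρ = 1 − 6Σd² / [n(n²−1)] = 1 − 6×54 / (6×35) = 1 − 324/210 ≈ -0.543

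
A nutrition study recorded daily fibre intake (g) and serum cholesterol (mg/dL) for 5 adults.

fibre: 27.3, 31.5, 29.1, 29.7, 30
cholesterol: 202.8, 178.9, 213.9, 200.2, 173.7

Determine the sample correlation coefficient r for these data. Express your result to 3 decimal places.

-0.642

n = 5, Σx = 147.6, Σy = 969.5, Σx² = 4366.44, Σy² = 189137.99, Σxy = 28553.22
nΣxy − ΣxΣy = 142766.1 − 143098.2 = -332.1
nΣx² − (Σx)² = 21832.2 − 21785.76 = 46.44; nΣy² − (Σy)² = 945689.95 − 939930.25 = 5759.7
r = -332.1 / √(46.44 × 5759.7) = -332.1 / 517.1851 ≈ -0.642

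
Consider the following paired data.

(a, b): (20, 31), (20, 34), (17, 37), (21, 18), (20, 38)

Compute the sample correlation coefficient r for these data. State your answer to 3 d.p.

n = 5, Σa = 98, Σb = 158, Σa² = 1930, Σb² = 5254, Σab = 3067
nΣab − ΣaΣb = 15335 − 15484 = -149
nΣa² − (Σa)² = 9650 − 9604 = 46; nΣb² − (Σb)² = 26270 − 24964 = 1306
r = -149 / √(46 × 1306) = -149 / 245.1041 ≈ -0.608

-0.608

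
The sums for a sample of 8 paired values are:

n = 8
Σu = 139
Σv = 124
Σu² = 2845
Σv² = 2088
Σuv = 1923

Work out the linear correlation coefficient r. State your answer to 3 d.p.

r = (nΣuv − ΣuΣv) / √[(nΣu² − (Σu)²)(nΣv² − (Σv)²)]
Numerator: 8×1923 − 139×124 = -1852
Denominator: √[(22760 − 19321)(16704 − 15376)] = √[3439 × 1328] = 2137.0522
r = -1852 / 2137.0522 ≈ -0.867

-0.867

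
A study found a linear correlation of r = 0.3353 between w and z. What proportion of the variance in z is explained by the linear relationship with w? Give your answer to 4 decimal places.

0.1124

r² = (0.3353)² = 0.1124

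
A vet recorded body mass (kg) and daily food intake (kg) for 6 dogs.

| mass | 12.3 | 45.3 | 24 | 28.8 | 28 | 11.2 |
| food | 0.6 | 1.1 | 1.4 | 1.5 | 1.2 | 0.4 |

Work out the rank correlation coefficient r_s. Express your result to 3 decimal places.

Rank mass: 2, 6, 3, 5, 4, 1
Rank food: 2, 3, 5, 6, 4, 1
d = rank(mass) − rank(food): 0, 3, -2, -1, 0, 0; Σd² = 14
ρ = 1 − 6Σd² / [n(n²−1)] = 1 − 6×14 / (6×35) = 1 − 84/210 ≈ 0.600

0.600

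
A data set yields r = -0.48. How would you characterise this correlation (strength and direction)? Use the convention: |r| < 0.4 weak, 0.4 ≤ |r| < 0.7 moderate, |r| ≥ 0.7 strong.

r = -0.48 < 0 so the relationship is negative.
|r| = 0.48, which falls in the moderate range.

moderate negative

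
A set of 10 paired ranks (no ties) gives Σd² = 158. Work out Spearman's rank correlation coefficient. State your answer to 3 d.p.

ρ = 1 − 6Σd² / [n(n²−1)] = 1 − 6×158 / (10×99)
  = 1 − 948/990 = 1 − 0.9576 ≈ 0.042

0.042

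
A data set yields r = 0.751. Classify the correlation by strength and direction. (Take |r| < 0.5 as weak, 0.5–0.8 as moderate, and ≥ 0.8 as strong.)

moderate positive

r = 0.751 > 0 so the relationship is positive.
|r| = 0.751, which falls in the moderate range.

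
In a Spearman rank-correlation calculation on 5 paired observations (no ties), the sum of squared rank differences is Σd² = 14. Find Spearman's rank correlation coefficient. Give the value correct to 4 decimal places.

ρ = 1 − 6Σd² / [n(n²−1)] = 1 − 6×14 / (5×24)
  = 1 − 84/120 = 1 − 0.70000 ≈ 0.3000

0.3000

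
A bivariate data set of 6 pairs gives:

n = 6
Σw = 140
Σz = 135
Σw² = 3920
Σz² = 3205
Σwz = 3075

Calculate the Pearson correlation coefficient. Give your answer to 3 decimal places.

-0.227

r = (nΣwz − ΣwΣz) / √[(nΣw² − (Σw)²)(nΣz² − (Σz)²)]
Numerator: 6×3075 − 140×135 = -450
Denominator: √[(23520 − 19600)(19230 − 18225)] = √[3920 × 1005] = 1984.8426
r = -450 / 1984.8426 ≈ -0.227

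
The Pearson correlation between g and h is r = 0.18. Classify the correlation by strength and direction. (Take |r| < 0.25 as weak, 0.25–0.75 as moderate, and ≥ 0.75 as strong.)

weak positive

r = 0.18 > 0 so the relationship is positive.
|r| = 0.18, which falls in the weak range.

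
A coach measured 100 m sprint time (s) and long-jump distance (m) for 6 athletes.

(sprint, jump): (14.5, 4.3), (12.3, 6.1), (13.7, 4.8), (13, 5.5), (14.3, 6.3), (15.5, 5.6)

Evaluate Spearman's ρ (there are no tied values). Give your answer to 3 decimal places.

-0.200

Rank sprint: 5, 1, 3, 2, 4, 6
Rank jump: 1, 5, 2, 3, 6, 4
d = rank(sprint) − rank(jump): 4, -4, 1, -1, -2, 2; Σd² = 42
ρ = 1 − 6Σd² / [n(n²−1)] = 1 − 6×42 / (6×35) = 1 − 252/210 ≈ -0.200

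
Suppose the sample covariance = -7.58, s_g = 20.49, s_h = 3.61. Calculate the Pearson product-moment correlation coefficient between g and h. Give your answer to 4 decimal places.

r = Cov(g,h) / (s_g · s_h) = -7.58 / (20.49 × 3.61)
  = -7.58 / 73.9689 ≈ -0.1025

-0.1025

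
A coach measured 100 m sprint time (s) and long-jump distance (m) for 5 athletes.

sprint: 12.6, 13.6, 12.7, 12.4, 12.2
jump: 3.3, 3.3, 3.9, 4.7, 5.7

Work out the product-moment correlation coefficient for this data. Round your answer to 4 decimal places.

n = 5, Σx = 63.5, Σy = 20.9, Σx² = 807.61, Σy² = 91.57, Σxy = 263.81
nΣxy − ΣxΣy = 1319.05 − 1327.15 = -8.1
nΣx² − (Σx)² = 4038.05 − 4032.25 = 5.8; nΣy² − (Σy)² = 457.85 − 436.81 = 21.04
r = -8.1 / √(5.8 × 21.04) = -8.1 / 11.0468 ≈ -0.7332

-0.7332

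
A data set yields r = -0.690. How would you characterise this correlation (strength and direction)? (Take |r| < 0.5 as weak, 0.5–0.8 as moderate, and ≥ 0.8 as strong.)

r = -0.690 < 0 so the relationship is negative.
|r| = 0.690, which falls in the moderate range.

moderate negative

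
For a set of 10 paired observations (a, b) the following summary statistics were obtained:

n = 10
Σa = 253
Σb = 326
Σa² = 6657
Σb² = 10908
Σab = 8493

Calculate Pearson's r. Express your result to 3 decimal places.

r = (nΣab − ΣaΣb) / √[(nΣa² − (Σa)²)(nΣb² − (Σb)²)]
Numerator: 10×8493 − 253×326 = 2452
Denominator: √[(66570 − 64009)(109080 − 106276)] = √[2561 × 2804] = 2679.7470
r = 2452 / 2679.7470 ≈ 0.915

0.915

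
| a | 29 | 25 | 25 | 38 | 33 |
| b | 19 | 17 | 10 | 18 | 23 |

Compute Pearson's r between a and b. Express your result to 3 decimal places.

n = 5, Σa = 150, Σb = 87, Σa² = 4624, Σb² = 1603, Σab = 2669
nΣab − ΣaΣb = 13345 − 13050 = 295
nΣa² − (Σa)² = 23120 − 22500 = 620; nΣb² − (Σb)² = 8015 − 7569 = 446
r = 295 / √(620 × 446) = 295 / 525.8517 ≈ 0.561

0.561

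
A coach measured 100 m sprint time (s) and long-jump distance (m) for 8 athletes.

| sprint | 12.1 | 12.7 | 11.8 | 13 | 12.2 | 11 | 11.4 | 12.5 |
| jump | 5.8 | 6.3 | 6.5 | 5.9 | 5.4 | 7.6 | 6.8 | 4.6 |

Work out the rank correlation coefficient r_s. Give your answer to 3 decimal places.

Rank sprint: 4, 7, 3, 8, 5, 1, 2, 6
Rank jump: 3, 5, 6, 4, 2, 8, 7, 1
d = rank(sprint) − rank(jump): 1, 2, -3, 4, 3, -7, -5, 5; Σd² = 138
ρ = 1 − 6Σd² / [n(n²−1)] = 1 − 6×138 / (8×63) = 1 − 828/504 ≈ -0.643

-0.643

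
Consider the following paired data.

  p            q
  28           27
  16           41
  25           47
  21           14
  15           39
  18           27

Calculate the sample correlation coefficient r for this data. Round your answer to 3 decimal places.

n = 6, Σp = 123, Σq = 195, Σp² = 2655, Σq² = 7065, Σpq = 3952
nΣpq − ΣpΣq = 23712 − 23985 = -273
nΣp² − (Σp)² = 15930 − 15129 = 801; nΣq² − (Σq)² = 42390 − 38025 = 4365
r = -273 / √(801 × 4365) = -273 / 1869.8569 ≈ -0.146

-0.146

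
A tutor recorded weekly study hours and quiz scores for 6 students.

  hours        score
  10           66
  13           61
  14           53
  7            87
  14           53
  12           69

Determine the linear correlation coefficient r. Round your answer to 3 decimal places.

-0.948

n = 6, Σx = 70, Σy = 389, Σx² = 854, Σy² = 26025, Σxy = 4374
nΣxy − ΣxΣy = 26244 − 27230 = -986
nΣx² − (Σx)² = 5124 − 4900 = 224; nΣy² − (Σy)² = 156150 − 151321 = 4829
r = -986 / √(224 × 4829) = -986 / 1040.0462 ≈ -0.948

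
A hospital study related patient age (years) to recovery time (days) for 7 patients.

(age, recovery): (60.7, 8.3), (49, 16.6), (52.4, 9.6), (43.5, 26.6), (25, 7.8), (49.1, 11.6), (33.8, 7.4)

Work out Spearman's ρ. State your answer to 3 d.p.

Rank age: 7, 4, 6, 3, 1, 5, 2
Rank recovery: 3, 6, 4, 7, 2, 5, 1
d = rank(age) − rank(recovery): 4, -2, 2, -4, -1, 0, 1; Σd² = 42
ρ = 1 − 6Σd² / [n(n²−1)] = 1 − 6×42 / (7×48) = 1 − 252/336 ≈ 0.250

0.250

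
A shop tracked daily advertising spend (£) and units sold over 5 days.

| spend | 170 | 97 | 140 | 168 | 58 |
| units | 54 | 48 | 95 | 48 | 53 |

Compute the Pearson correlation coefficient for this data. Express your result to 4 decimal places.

n = 5, Σx = 633, Σy = 298, Σx² = 89497, Σy² = 19358, Σxy = 38274
nΣxy − ΣxΣy = 191370 − 188634 = 2736
nΣx² − (Σx)² = 447485 − 400689 = 46796; nΣy² − (Σy)² = 96790 − 88804 = 7986
r = 2736 / √(46796 × 7986) = 2736 / 19331.6542 ≈ 0.1415

0.1415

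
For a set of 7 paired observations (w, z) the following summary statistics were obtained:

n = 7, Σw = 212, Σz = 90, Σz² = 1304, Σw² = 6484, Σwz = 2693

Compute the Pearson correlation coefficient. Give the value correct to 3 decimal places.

r = (nΣwz − ΣwΣz) / √[(nΣw² − (Σw)²)(nΣz² − (Σz)²)]
Numerator: 7×2693 − 212×90 = -229
Denominator: √[(45388 − 44944)(9128 − 8100)] = √[444 × 1028] = 675.5975
r = -229 / 675.5975 ≈ -0.339

-0.339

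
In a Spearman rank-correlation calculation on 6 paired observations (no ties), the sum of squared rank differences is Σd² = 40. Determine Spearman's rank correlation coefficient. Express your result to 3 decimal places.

-0.143

ρ = 1 − 6Σd² / [n(n²−1)] = 1 − 6×40 / (6×35)
  = 1 − 240/210 = 1 − 1.1429 ≈ -0.143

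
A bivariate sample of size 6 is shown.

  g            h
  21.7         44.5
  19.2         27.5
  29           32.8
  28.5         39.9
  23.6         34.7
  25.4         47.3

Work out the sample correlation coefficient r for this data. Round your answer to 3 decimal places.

n = 6, Σg = 147.4, Σh = 226.7, Σg² = 3694.9, Σh² = 8845.73, Σgh = 5602.34
nΣgh − ΣgΣh = 33614.04 − 33415.58 = 198.46
nΣg² − (Σg)² = 22169.4 − 21726.76 = 442.64; nΣh² − (Σh)² = 53074.38 − 51392.89 = 1681.49
r = 198.46 / √(442.64 × 1681.49) = 198.46 / 862.7252 ≈ 0.230

0.230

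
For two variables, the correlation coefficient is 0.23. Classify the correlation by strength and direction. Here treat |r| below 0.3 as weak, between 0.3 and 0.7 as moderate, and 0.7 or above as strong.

weak positive

r = 0.23 > 0 so the relationship is positive.
|r| = 0.23, which falls in the weak range.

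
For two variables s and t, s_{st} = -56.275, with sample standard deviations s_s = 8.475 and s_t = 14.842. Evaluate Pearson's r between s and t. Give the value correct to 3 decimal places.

r = Cov(s,t) / (s_s · s_t) = -56.275 / (8.475 × 14.842)
  = -56.275 / 125.7859 ≈ -0.447

-0.447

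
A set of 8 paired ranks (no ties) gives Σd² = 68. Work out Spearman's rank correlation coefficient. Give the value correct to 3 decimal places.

0.190

ρ = 1 − 6Σd² / [n(n²−1)] = 1 − 6×68 / (8×63)
  = 1 − 408/504 = 1 − 0.8095 ≈ 0.190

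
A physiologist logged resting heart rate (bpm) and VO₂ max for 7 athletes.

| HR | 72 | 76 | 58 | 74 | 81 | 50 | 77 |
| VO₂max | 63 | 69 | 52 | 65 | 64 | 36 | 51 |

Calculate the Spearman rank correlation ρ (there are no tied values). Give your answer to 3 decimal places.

0.464

Rank HR: 3, 5, 2, 4, 7, 1, 6
Rank VO₂max: 4, 7, 3, 6, 5, 1, 2
d = rank(HR) − rank(VO₂max): -1, -2, -1, -2, 2, 0, 4; Σd² = 30
ρ = 1 − 6Σd² / [n(n²−1)] = 1 − 6×30 / (7×48) = 1 − 180/336 ≈ 0.464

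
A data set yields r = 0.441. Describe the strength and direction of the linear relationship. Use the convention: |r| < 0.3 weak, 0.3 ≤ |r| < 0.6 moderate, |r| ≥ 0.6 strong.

r = 0.441 > 0 so the relationship is positive.
|r| = 0.441, which falls in the moderate range.

moderate positive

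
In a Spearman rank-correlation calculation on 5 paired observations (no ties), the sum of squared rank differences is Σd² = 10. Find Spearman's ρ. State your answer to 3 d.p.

0.500

ρ = 1 − 6Σd² / [n(n²−1)] = 1 − 6×10 / (5×24)
  = 1 − 60/120 = 1 − 0.5000 ≈ 0.500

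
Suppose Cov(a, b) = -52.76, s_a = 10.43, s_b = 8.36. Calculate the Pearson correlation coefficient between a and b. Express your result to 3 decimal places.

-0.605

r = Cov(a,b) / (s_a · s_b) = -52.76 / (10.43 × 8.36)
  = -52.76 / 87.1948 ≈ -0.605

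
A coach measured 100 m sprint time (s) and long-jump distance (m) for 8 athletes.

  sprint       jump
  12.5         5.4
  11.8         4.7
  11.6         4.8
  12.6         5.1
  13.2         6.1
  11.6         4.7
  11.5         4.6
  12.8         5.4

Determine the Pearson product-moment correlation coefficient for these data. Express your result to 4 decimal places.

n = 8, Σx = 97.6, Σy = 40.8, Σx² = 1193.7, Σy² = 209.92, Σxy = 499.96
nΣxy − ΣxΣy = 3999.68 − 3982.08 = 17.6
nΣx² − (Σx)² = 9549.6 − 9525.76 = 23.84; nΣy² − (Σy)² = 1679.36 − 1664.64 = 14.72
r = 17.6 / √(23.84 × 14.72) = 17.6 / 18.7330 ≈ 0.9395

0.9395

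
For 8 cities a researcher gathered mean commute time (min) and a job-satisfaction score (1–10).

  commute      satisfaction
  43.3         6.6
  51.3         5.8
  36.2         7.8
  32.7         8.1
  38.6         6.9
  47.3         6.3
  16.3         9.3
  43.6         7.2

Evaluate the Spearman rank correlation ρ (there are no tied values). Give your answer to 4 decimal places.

-0.9286

Rank commute: 5, 8, 3, 2, 4, 7, 1, 6
Rank satisfaction: 3, 1, 6, 7, 4, 2, 8, 5
d = rank(commute) − rank(satisfaction): 2, 7, -3, -5, 0, 5, -7, 1; Σd² = 162
ρ = 1 − 6Σd² / [n(n²−1)] = 1 − 6×162 / (8×63) = 1 − 972/504 ≈ -0.9286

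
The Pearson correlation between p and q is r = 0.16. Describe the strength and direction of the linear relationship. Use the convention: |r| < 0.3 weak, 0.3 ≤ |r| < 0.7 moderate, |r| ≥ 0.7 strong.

weak positive

r = 0.16 > 0 so the relationship is positive.
|r| = 0.16, which falls in the weak range.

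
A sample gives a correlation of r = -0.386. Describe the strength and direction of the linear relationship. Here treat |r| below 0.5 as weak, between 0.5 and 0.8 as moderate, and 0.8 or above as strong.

weak negative

r = -0.386 < 0 so the relationship is negative.
|r| = 0.386, which falls in the weak range.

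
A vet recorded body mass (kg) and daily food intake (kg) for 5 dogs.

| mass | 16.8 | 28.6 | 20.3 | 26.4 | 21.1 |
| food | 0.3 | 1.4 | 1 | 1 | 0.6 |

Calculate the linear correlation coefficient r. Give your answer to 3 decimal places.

0.878

n = 5, Σx = 113.2, Σy = 4.3, Σx² = 2654.46, Σy² = 4.41, Σxy = 104.44
nΣxy − ΣxΣy = 522.2 − 486.76 = 35.44
nΣx² − (Σx)² = 13272.3 − 12814.24 = 458.06; nΣy² − (Σy)² = 22.05 − 18.49 = 3.56
r = 35.44 / √(458.06 × 3.56) = 35.44 / 40.3818 ≈ 0.878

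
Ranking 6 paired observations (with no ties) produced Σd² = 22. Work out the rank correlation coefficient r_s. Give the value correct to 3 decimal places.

0.371

ρ = 1 − 6Σd² / [n(n²−1)] = 1 − 6×22 / (6×35)
  = 1 − 132/210 = 1 − 0.6286 ≈ 0.371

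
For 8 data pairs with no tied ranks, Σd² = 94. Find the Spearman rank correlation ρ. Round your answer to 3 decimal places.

ρ = 1 − 6Σd² / [n(n²−1)] = 1 − 6×94 / (8×63)
  = 1 − 564/504 = 1 − 1.1190 ≈ -0.119

-0.119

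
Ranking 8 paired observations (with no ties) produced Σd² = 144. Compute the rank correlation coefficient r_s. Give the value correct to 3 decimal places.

ρ = 1 − 6Σd² / [n(n²−1)] = 1 − 6×144 / (8×63)
  = 1 − 864/504 = 1 − 1.7143 ≈ -0.714

-0.714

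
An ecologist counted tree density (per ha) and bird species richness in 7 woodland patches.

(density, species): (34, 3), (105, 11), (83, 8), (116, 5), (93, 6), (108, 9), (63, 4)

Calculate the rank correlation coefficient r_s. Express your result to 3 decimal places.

Rank density: 1, 5, 3, 7, 4, 6, 2
Rank species: 1, 7, 5, 3, 4, 6, 2
d = rank(density) − rank(species): 0, -2, -2, 4, 0, 0, 0; Σd² = 24
ρ = 1 − 6Σd² / [n(n²−1)] = 1 − 6×24 / (7×48) = 1 − 144/336 ≈ 0.571

0.571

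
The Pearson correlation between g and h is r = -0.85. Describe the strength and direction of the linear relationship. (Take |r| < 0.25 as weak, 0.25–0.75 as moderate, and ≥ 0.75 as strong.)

r = -0.85 < 0 so the relationship is negative.
|r| = 0.85, which falls in the strong range.

strong negative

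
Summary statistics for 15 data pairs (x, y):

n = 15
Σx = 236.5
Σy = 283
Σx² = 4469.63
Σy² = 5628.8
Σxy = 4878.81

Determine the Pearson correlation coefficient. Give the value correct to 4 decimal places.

0.9001

r = (nΣxy − ΣxΣy) / √[(nΣx² − (Σx)²)(nΣy² − (Σy)²)]
Numerator: 15×4878.81 − 236.5×283 = 6252.65
Denominator: √[(67044.45 − 55932.25)(84432 − 80089)] = √[11112.2 × 4343] = 6946.9623
r = 6252.65 / 6946.9623 ≈ 0.9001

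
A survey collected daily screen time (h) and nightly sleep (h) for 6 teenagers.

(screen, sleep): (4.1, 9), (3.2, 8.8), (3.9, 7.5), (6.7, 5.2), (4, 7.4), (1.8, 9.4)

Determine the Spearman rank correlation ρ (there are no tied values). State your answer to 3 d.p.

Rank screen: 5, 2, 3, 6, 4, 1
Rank sleep: 5, 4, 3, 1, 2, 6
d = rank(screen) − rank(sleep): 0, -2, 0, 5, 2, -5; Σd² = 58
ρ = 1 − 6Σd² / [n(n²−1)] = 1 − 6×58 / (6×35) = 1 − 348/210 ≈ -0.657

-0.657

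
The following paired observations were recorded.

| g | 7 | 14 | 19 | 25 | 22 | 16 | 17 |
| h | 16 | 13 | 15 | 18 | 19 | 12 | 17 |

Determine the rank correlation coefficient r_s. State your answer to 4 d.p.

Rank g: 1, 2, 5, 7, 6, 3, 4
Rank h: 4, 2, 3, 6, 7, 1, 5
d = rank(g) − rank(h): -3, 0, 2, 1, -1, 2, -1; Σd² = 20
ρ = 1 − 6Σd² / [n(n²−1)] = 1 − 6×20 / (7×48) = 1 − 120/336 ≈ 0.6429

0.6429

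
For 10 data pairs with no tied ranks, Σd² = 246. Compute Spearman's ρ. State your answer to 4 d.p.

-0.4909

ρ = 1 − 6Σd² / [n(n²−1)] = 1 − 6×246 / (10×99)
  = 1 − 1476/990 = 1 − 1.49091 ≈ -0.4909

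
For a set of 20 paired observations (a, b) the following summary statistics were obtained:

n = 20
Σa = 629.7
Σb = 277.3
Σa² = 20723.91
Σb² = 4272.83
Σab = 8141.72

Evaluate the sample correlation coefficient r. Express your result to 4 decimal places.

-0.9502

r = (nΣab − ΣaΣb) / √[(nΣa² − (Σa)²)(nΣb² − (Σb)²)]
Numerator: 20×8141.72 − 629.7×277.3 = -11781.41
Denominator: √[(414478.2 − 396522.09)(85456.6 − 76895.29)] = √[17956.11 × 8561.31] = 12398.7025
r = -11781.41 / 12398.7025 ≈ -0.9502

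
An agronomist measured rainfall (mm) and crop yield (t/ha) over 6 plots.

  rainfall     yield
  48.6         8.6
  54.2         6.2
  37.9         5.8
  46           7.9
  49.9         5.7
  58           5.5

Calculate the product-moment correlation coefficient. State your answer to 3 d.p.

-0.190

n = 6, Σx = 294.6, Σy = 39.7, Σx² = 14706.02, Σy² = 271.19, Σxy = 1940.65
nΣxy − ΣxΣy = 11643.9 − 11695.62 = -51.72
nΣx² − (Σx)² = 88236.12 − 86789.16 = 1446.96; nΣy² − (Σy)² = 1627.14 − 1576.09 = 51.05
r = -51.72 / √(1446.96 × 51.05) = -51.72 / 271.7854 ≈ -0.190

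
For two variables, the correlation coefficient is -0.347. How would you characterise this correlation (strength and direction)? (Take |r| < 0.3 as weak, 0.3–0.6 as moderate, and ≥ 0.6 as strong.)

moderate negative

r = -0.347 < 0 so the relationship is negative.
|r| = 0.347, which falls in the moderate range.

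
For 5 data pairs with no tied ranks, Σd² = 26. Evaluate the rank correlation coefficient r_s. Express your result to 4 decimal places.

ρ = 1 − 6Σd² / [n(n²−1)] = 1 − 6×26 / (5×24)
  = 1 − 156/120 = 1 − 1.30000 ≈ -0.3000

-0.3000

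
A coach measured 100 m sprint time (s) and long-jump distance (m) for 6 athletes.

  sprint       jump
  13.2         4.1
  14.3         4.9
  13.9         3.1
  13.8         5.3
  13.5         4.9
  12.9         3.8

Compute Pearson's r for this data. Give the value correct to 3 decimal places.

0.300

n = 6, Σx = 81.6, Σy = 26.1, Σx² = 1111.04, Σy² = 116.97, Σxy = 355.59
nΣxy − ΣxΣy = 2133.54 − 2129.76 = 3.78
nΣx² − (Σx)² = 6666.24 − 6658.56 = 7.68; nΣy² − (Σy)² = 701.82 − 681.21 = 20.61
r = 3.78 / √(7.68 × 20.61) = 3.78 / 12.5811 ≈ 0.300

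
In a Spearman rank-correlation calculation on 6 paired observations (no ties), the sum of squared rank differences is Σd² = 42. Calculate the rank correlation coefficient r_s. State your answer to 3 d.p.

ρ = 1 − 6Σd² / [n(n²−1)] = 1 − 6×42 / (6×35)
  = 1 − 252/210 = 1 − 1.2000 ≈ -0.200

-0.200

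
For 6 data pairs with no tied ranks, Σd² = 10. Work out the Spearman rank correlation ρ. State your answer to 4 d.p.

0.7143

ρ = 1 − 6Σd² / [n(n²−1)] = 1 − 6×10 / (6×35)
  = 1 − 60/210 = 1 − 0.28571 ≈ 0.7143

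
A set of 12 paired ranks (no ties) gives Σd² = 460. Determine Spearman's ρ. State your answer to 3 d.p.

ρ = 1 − 6Σd² / [n(n²−1)] = 1 − 6×460 / (12×143)
  = 1 − 2760/1716 = 1 − 1.6084 ≈ -0.608

-0.608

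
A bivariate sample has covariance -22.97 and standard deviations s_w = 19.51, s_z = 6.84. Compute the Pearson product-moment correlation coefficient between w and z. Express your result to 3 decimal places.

-0.172

r = Cov(w,z) / (s_w · s_z) = -22.97 / (19.51 × 6.84)
  = -22.97 / 133.4484 ≈ -0.172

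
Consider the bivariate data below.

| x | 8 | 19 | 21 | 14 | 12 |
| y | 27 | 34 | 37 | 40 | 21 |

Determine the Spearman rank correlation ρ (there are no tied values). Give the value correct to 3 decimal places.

0.600

Rank x: 1, 4, 5, 3, 2
Rank y: 2, 3, 4, 5, 1
d = rank(x) − rank(y): -1, 1, 1, -2, 1; Σd² = 8
ρ = 1 − 6Σd² / [n(n²−1)] = 1 − 6×8 / (5×24) = 1 − 48/120 ≈ 0.600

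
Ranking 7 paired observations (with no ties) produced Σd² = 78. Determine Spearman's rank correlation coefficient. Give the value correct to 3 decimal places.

-0.393

ρ = 1 − 6Σd² / [n(n²−1)] = 1 − 6×78 / (7×48)
  = 1 − 468/336 = 1 − 1.3929 ≈ -0.393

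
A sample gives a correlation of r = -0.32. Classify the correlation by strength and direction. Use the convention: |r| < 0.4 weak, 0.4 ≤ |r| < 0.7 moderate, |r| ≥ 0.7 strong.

weak negative

r = -0.32 < 0 so the relationship is negative.
|r| = 0.32, which falls in the weak range.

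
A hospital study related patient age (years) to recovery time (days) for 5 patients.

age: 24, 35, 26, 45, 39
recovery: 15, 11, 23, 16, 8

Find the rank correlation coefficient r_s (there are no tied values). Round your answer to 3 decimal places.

Rank age: 1, 3, 2, 5, 4
Rank recovery: 3, 2, 5, 4, 1
d = rank(age) − rank(recovery): -2, 1, -3, 1, 3; Σd² = 24
ρ = 1 − 6Σd² / [n(n²−1)] = 1 − 6×24 / (5×24) = 1 − 144/120 ≈ -0.200

-0.200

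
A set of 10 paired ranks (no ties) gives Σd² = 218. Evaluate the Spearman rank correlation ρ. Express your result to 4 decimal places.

ρ = 1 − 6Σd² / [n(n²−1)] = 1 − 6×218 / (10×99)
  = 1 − 1308/990 = 1 − 1.32121 ≈ -0.3212

-0.3212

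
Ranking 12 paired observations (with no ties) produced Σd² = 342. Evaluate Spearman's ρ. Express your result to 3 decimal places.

-0.196

ρ = 1 − 6Σd² / [n(n²−1)] = 1 − 6×342 / (12×143)
  = 1 − 2052/1716 = 1 − 1.1958 ≈ -0.196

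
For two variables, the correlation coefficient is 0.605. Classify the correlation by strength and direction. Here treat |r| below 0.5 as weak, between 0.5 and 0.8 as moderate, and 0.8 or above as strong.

moderate positive

r = 0.605 > 0 so the relationship is positive.
|r| = 0.605, which falls in the moderate range.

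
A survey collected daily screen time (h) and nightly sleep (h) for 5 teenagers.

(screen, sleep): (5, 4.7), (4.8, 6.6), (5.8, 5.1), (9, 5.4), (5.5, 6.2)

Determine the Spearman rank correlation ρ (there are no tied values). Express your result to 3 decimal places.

-0.300

Rank screen: 2, 1, 4, 5, 3
Rank sleep: 1, 5, 2, 3, 4
d = rank(screen) − rank(sleep): 1, -4, 2, 2, -1; Σd² = 26
ρ = 1 − 6Σd² / [n(n²−1)] = 1 − 6×26 / (5×24) = 1 − 156/120 ≈ -0.300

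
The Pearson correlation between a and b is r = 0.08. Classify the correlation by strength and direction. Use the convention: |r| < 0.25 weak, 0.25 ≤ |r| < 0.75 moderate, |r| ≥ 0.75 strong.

weak positive

r = 0.08 > 0 so the relationship is positive.
|r| = 0.08, which falls in the weak range.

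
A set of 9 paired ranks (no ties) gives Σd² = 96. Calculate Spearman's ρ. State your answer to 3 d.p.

0.200

ρ = 1 − 6Σd² / [n(n²−1)] = 1 − 6×96 / (9×80)
  = 1 − 576/720 = 1 − 0.8000 ≈ 0.200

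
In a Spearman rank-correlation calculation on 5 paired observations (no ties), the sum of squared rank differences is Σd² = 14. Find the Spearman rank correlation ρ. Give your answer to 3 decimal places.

ρ = 1 − 6Σd² / [n(n²−1)] = 1 − 6×14 / (5×24)
  = 1 − 84/120 = 1 − 0.7000 ≈ 0.300

0.300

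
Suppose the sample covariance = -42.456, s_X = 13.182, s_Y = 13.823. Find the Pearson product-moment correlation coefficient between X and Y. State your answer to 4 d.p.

-0.2330

r = Cov(X,Y) / (s_X · s_Y) = -42.456 / (13.182 × 13.823)
  = -42.456 / 182.2148 ≈ -0.2330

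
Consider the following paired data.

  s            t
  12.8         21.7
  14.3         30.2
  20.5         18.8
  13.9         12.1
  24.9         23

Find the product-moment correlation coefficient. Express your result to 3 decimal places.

n = 5, Σs = 86.4, Σt = 105.8, Σs² = 1601.8, Σt² = 2411.78, Σst = 1835.91
nΣst − ΣsΣt = 9179.55 − 9141.12 = 38.43
nΣs² − (Σs)² = 8009 − 7464.96 = 544.04; nΣt² − (Σt)² = 12058.9 − 11193.64 = 865.26
r = 38.43 / √(544.04 × 865.26) = 38.43 / 686.1021 ≈ 0.056

0.056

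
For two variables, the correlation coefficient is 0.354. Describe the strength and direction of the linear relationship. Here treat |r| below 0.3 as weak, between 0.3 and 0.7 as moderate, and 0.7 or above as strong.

moderate positive

r = 0.354 > 0 so the relationship is positive.
|r| = 0.354, which falls in the moderate range.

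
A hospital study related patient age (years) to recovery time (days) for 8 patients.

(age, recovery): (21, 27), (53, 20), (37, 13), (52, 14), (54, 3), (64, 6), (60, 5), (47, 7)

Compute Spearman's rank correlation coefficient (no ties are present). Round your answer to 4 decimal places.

Rank age: 1, 5, 2, 4, 6, 8, 7, 3
Rank recovery: 8, 7, 5, 6, 1, 3, 2, 4
d = rank(age) − rank(recovery): -7, -2, -3, -2, 5, 5, 5, -1; Σd² = 142
ρ = 1 − 6Σd² / [n(n²−1)] = 1 − 6×142 / (8×63) = 1 − 852/504 ≈ -0.6905

-0.6905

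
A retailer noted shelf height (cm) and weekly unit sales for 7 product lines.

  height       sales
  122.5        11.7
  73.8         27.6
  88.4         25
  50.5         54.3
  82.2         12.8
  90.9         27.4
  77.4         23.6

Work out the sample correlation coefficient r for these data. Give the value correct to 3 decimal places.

n = 7, Σx = 585.7, Σy = 182.4, Σx² = 51827.91, Σy² = 5943.7, Σxy = 13791.74
nΣxy − ΣxΣy = 96542.18 − 106831.68 = -10289.5
nΣx² − (Σx)² = 362795.37 − 343044.49 = 19750.88; nΣy² − (Σy)² = 41605.9 − 33269.76 = 8336.14
r = -10289.5 / √(19750.88 × 8336.14) = -10289.5 / 12831.4497 ≈ -0.802

-0.802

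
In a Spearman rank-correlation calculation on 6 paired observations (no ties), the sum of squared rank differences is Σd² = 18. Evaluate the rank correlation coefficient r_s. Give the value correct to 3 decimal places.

0.486

ρ = 1 − 6Σd² / [n(n²−1)] = 1 − 6×18 / (6×35)
  = 1 − 108/210 = 1 − 0.5143 ≈ 0.486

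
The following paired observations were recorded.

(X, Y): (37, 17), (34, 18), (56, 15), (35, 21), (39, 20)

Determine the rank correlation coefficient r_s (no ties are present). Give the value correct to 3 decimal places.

Rank X: 3, 1, 5, 2, 4
Rank Y: 2, 3, 1, 5, 4
d = rank(X) − rank(Y): 1, -2, 4, -3, 0; Σd² = 30
ρ = 1 − 6Σd² / [n(n²−1)] = 1 − 6×30 / (5×24) = 1 − 180/120 ≈ -0.500

-0.500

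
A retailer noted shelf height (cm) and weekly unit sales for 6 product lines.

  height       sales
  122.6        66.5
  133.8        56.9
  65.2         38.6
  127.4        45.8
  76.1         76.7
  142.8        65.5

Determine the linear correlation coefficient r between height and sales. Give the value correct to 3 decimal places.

0.151

n = 6, Σx = 667.9, Σy = 350, Σx² = 79598.05, Σy² = 21420.6, Σxy = 39308.03
nΣxy − ΣxΣy = 235848.18 − 233765 = 2083.18
nΣx² − (Σx)² = 477588.3 − 446090.41 = 31497.89; nΣy² − (Σy)² = 128523.6 − 122500 = 6023.6
r = 2083.18 / √(31497.89 × 6023.6) = 2083.18 / 13774.2764 ≈ 0.151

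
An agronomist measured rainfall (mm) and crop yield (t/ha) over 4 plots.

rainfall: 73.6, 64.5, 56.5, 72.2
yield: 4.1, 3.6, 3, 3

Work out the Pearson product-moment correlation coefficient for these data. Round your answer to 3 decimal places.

0.498

n = 4, Σx = 266.8, Σy = 13.7, Σx² = 17982.3, Σy² = 47.77, Σxy = 920.06
nΣxy − ΣxΣy = 3680.24 − 3655.16 = 25.08
nΣx² − (Σx)² = 71929.2 − 71182.24 = 746.96; nΣy² − (Σy)² = 191.08 − 187.69 = 3.39
r = 25.08 / √(746.96 × 3.39) = 25.08 / 50.3209 ≈ 0.498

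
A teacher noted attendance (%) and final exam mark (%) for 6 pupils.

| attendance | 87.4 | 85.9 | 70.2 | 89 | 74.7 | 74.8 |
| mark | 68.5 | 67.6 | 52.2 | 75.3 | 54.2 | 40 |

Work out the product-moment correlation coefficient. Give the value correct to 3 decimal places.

0.871

n = 6, Σx = 482, Σy = 357.8, Σx² = 39041.74, Σy² = 22194.58, Σxy = 29200.62
nΣxy − ΣxΣy = 175203.72 − 172459.6 = 2744.12
nΣx² − (Σx)² = 234250.44 − 232324 = 1926.44; nΣy² − (Σy)² = 133167.48 − 128020.84 = 5146.64
r = 2744.12 / √(1926.44 × 5146.64) = 2744.12 / 3148.7606 ≈ 0.871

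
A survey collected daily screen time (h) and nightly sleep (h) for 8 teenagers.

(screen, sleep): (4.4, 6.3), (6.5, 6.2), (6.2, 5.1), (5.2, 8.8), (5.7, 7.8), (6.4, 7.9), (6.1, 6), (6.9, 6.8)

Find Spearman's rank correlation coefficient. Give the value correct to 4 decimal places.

-0.1905

Rank screen: 1, 7, 5, 2, 3, 6, 4, 8
Rank sleep: 4, 3, 1, 8, 6, 7, 2, 5
d = rank(screen) − rank(sleep): -3, 4, 4, -6, -3, -1, 2, 3; Σd² = 100
ρ = 1 − 6Σd² / [n(n²−1)] = 1 − 6×100 / (8×63) = 1 − 600/504 ≈ -0.1905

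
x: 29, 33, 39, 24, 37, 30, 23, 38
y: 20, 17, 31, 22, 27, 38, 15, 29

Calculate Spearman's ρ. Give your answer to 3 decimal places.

Rank x: 3, 5, 8, 2, 6, 4, 1, 7
Rank y: 3, 2, 7, 4, 5, 8, 1, 6
d = rank(x) − rank(y): 0, 3, 1, -2, 1, -4, 0, 1; Σd² = 32
ρ = 1 − 6Σd² / [n(n²−1)] = 1 − 6×32 / (8×63) = 1 − 192/504 ≈ 0.619

0.619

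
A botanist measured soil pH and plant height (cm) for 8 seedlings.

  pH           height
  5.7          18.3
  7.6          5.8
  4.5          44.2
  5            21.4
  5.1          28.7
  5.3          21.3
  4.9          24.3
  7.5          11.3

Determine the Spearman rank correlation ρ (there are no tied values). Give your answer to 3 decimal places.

Rank pH: 6, 8, 1, 3, 4, 5, 2, 7
Rank height: 3, 1, 8, 5, 7, 4, 6, 2
d = rank(pH) − rank(height): 3, 7, -7, -2, -3, 1, -4, 5; Σd² = 162
ρ = 1 − 6Σd² / [n(n²−1)] = 1 − 6×162 / (8×63) = 1 − 972/504 ≈ -0.929

-0.929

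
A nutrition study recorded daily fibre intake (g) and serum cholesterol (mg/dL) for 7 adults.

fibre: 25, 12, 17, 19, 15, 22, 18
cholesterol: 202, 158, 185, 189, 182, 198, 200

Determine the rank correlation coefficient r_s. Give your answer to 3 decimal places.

Rank fibre: 7, 1, 3, 5, 2, 6, 4
Rank cholesterol: 7, 1, 3, 4, 2, 5, 6
d = rank(fibre) − rank(cholesterol): 0, 0, 0, 1, 0, 1, -2; Σd² = 6
ρ = 1 − 6Σd² / [n(n²−1)] = 1 − 6×6 / (7×48) = 1 − 36/336 ≈ 0.893

0.893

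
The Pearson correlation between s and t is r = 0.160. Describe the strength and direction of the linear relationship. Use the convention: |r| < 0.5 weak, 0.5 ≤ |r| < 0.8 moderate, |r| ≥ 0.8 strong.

weak positive

r = 0.160 > 0 so the relationship is positive.
|r| = 0.160, which falls in the weak range.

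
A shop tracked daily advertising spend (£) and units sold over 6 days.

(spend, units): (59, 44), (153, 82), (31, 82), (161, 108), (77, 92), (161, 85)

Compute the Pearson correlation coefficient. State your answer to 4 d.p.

n = 6, Σx = 642, Σy = 493, Σx² = 85622, Σy² = 42737, Σxy = 55841
nΣxy − ΣxΣy = 335046 − 316506 = 18540
nΣx² − (Σx)² = 513732 − 412164 = 101568; nΣy² − (Σy)² = 256422 − 243049 = 13373
r = 18540 / √(101568 × 13373) = 18540 / 36854.6993 ≈ 0.5031

0.5031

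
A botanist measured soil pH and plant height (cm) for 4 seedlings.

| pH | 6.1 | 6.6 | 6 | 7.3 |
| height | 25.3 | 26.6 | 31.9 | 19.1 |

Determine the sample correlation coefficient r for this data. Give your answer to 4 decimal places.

n = 4, Σx = 26, Σy = 102.9, Σx² = 170.06, Σy² = 2730.07, Σxy = 660.72
nΣxy − ΣxΣy = 2642.88 − 2675.4 = -32.52
nΣx² − (Σx)² = 680.24 − 676 = 4.24; nΣy² − (Σy)² = 10920.28 − 10588.41 = 331.87
r = -32.52 / √(4.24 × 331.87) = -32.52 / 37.5117 ≈ -0.8669

-0.8669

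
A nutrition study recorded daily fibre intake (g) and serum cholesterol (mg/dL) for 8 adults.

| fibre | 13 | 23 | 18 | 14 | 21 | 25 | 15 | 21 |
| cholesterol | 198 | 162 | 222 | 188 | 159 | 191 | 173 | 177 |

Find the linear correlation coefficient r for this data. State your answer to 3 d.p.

-0.326

n = 8, Σx = 150, Σy = 1470, Σx² = 2950, Σy² = 273096, Σxy = 27354
nΣxy − ΣxΣy = 218832 − 220500 = -1668
nΣx² − (Σx)² = 23600 − 22500 = 1100; nΣy² − (Σy)² = 2184768 − 2160900 = 23868
r = -1668 / √(1100 × 23868) = -1668 / 5123.9438 ≈ -0.326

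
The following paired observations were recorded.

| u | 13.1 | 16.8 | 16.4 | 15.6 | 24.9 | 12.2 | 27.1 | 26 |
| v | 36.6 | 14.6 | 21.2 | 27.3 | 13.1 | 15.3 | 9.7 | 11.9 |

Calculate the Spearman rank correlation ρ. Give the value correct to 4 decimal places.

Rank u: 2, 5, 4, 3, 6, 1, 8, 7
Rank v: 8, 4, 6, 7, 3, 5, 1, 2
d = rank(u) − rank(v): -6, 1, -2, -4, 3, -4, 7, 5; Σd² = 156
ρ = 1 − 6Σd² / [n(n²−1)] = 1 − 6×156 / (8×63) = 1 − 936/504 ≈ -0.8571

-0.8571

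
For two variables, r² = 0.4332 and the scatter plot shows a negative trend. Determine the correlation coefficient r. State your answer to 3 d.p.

-0.658

|r| = √0.4332 = 0.658
The association is negative, so r = −0.658.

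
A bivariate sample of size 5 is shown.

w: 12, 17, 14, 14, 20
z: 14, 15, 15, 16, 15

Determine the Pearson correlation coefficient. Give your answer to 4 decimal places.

n = 5, Σw = 77, Σz = 75, Σw² = 1225, Σz² = 1127, Σwz = 1157
nΣwz − ΣwΣz = 5785 − 5775 = 10
nΣw² − (Σw)² = 6125 − 5929 = 196; nΣz² − (Σz)² = 5635 − 5625 = 10
r = 10 / √(196 × 10) = 10 / 44.2719 ≈ 0.2259

0.2259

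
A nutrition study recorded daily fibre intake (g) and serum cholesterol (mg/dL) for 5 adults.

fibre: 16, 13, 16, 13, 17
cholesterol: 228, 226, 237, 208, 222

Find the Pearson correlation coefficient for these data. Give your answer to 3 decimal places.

0.517

n = 5, Σx = 75, Σy = 1121, Σx² = 1139, Σy² = 251777, Σxy = 16856
nΣxy − ΣxΣy = 84280 − 84075 = 205
nΣx² − (Σx)² = 5695 − 5625 = 70; nΣy² − (Σy)² = 1258885 − 1256641 = 2244
r = 205 / √(70 × 2244) = 205 / 396.3332 ≈ 0.517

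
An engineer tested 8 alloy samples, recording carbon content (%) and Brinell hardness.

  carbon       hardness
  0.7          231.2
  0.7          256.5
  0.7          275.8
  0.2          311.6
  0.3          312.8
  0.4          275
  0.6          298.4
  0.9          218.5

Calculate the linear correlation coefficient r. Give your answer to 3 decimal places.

-0.845

n = 8, Σx = 4.5, Σy = 2179.8, Σx² = 2.93, Σy² = 602659.54, Σxy = 1176.3
nΣxy − ΣxΣy = 9410.4 − 9809.1 = -398.7
nΣx² − (Σx)² = 23.44 − 20.25 = 3.19; nΣy² − (Σy)² = 4821276.32 − 4751528.04 = 69748.28
r = -398.7 / √(3.19 × 69748.28) = -398.7 / 471.6959 ≈ -0.845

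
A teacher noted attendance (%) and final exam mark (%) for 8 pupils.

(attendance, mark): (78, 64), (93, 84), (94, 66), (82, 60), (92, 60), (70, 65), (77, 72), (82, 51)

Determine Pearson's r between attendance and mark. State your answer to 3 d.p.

0.232

n = 8, Σx = 668, Σy = 522, Σx² = 56310, Σy² = 34718, Σxy = 43724
nΣxy − ΣxΣy = 349792 − 348696 = 1096
nΣx² − (Σx)² = 450480 − 446224 = 4256; nΣy² − (Σy)² = 277744 − 272484 = 5260
r = 1096 / √(4256 × 5260) = 1096 / 4731.4438 ≈ 0.232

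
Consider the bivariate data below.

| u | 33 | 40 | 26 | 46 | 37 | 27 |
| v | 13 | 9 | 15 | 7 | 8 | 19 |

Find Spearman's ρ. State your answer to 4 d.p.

-0.8857

Rank u: 3, 5, 1, 6, 4, 2
Rank v: 4, 3, 5, 1, 2, 6
d = rank(u) − rank(v): -1, 2, -4, 5, 2, -4; Σd² = 66
ρ = 1 − 6Σd² / [n(n²−1)] = 1 − 6×66 / (6×35) = 1 − 396/210 ≈ -0.8857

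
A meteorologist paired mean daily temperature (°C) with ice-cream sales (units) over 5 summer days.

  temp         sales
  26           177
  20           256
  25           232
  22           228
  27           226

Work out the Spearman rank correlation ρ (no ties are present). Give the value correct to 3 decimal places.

-0.800

Rank temp: 4, 1, 3, 2, 5
Rank sales: 1, 5, 4, 3, 2
d = rank(temp) − rank(sales): 3, -4, -1, -1, 3; Σd² = 36
ρ = 1 − 6Σd² / [n(n²−1)] = 1 − 6×36 / (5×24) = 1 − 216/120 ≈ -0.800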